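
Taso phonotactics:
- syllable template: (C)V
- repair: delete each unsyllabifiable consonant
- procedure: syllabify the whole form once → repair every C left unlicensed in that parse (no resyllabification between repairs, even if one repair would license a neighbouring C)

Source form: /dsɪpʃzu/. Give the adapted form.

sɪzu

Syllabifying with onset maximization leaves /d/, /p/, /ʃ/ stranded (no codas are permitted; onsets are limited to one consonant).
Each unlicensed consonant is deleted: /d/, /p/, /ʃ/.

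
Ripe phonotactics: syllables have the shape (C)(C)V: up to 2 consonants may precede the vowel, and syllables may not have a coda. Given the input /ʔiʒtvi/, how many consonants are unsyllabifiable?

1

The consonants /ʒ/ cannot be parsed into a legal (C)(C)V syllable (no codas are permitted; onsets may contain at most 2 consonants).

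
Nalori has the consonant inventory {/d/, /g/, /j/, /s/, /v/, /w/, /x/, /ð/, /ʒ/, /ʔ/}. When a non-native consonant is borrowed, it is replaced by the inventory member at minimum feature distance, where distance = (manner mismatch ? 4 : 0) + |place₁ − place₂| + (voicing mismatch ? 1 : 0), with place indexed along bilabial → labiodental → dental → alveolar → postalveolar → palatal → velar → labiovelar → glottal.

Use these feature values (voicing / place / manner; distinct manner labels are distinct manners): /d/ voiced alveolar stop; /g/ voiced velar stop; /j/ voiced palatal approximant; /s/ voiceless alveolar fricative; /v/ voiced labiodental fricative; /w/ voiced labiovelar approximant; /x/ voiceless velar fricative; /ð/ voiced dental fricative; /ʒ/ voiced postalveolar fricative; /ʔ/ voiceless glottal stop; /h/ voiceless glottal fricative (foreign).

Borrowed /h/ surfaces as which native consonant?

x

/x/ is closest: same manner (fricative), place distance 2 (glottal→velar), same voicing; total 2. Next closest is /ʔ/ at distance 4.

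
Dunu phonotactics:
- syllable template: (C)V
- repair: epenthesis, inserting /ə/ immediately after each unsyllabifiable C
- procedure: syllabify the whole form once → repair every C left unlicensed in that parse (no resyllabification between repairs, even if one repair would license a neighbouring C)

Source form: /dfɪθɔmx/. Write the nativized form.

dəfɪθɔməxə

The consonants /d/, /m/, /x/ cannot be parsed into a legal (C)V syllable (no codas are permitted; onsets are limited to one consonant).
Epenthesis after each stranded consonant: /d/ → /də/, /m/ → /mə/, /x/ → /xə/.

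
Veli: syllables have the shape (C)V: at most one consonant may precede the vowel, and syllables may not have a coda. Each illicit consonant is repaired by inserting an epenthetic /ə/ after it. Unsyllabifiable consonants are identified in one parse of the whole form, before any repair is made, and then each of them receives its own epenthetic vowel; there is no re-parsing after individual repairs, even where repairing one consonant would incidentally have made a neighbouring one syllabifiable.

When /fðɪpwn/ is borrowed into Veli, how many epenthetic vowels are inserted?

The unsyllabifiable consonants are /f/, /p/, /w/, /n/; each receives one epenthetic vowel.

4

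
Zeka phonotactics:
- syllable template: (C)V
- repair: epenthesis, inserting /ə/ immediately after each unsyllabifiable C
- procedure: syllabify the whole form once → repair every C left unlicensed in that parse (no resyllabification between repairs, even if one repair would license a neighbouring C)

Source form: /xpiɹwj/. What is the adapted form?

The consonants /x/, /ɹ/, /w/, /j/ cannot be parsed into a legal (C)V syllable (no codas are permitted; onsets are limited to one consonant).
Epenthesis after each stranded consonant: /x/ → /xə/, /ɹ/ → /ɹə/, /w/ → /wə/, /j/ → /jə/.

xəpiɹəwəjə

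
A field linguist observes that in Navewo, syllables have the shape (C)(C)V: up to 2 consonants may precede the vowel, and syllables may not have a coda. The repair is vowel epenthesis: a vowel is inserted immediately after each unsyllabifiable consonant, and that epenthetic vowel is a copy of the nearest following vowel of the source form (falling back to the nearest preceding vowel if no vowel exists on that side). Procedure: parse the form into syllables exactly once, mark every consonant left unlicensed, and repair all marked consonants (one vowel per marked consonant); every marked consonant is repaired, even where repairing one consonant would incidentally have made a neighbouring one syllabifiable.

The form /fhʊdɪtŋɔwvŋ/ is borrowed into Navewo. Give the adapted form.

Syllabifying with onset maximization leaves /w/, /v/, /ŋ/ stranded (no codas are permitted; onsets may contain at most 2 consonants).
Epenthesis after each stranded consonant: /w/ → /wɔ/, /v/ → /vɔ/, /ŋ/ → /ŋɔ/.

fhʊdɪtŋɔwɔvɔŋɔ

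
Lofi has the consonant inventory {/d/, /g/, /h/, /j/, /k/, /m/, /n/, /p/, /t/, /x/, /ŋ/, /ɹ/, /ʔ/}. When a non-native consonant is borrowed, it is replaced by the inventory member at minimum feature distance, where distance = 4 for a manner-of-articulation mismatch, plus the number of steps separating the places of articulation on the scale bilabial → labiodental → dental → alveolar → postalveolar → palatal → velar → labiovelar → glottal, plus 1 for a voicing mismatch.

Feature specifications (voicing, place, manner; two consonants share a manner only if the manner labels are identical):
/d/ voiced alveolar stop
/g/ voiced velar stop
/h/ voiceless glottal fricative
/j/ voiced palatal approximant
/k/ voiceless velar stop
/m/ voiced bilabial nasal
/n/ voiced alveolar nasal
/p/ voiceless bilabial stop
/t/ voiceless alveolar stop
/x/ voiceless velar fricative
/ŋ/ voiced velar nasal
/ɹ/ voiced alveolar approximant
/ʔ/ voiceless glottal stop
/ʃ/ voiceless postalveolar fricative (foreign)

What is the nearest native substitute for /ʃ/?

x

/x/ is closest: same manner (fricative), place distance 2 (postalveolar→velar), same voicing; total 2. Next closest is /h/ at distance 4.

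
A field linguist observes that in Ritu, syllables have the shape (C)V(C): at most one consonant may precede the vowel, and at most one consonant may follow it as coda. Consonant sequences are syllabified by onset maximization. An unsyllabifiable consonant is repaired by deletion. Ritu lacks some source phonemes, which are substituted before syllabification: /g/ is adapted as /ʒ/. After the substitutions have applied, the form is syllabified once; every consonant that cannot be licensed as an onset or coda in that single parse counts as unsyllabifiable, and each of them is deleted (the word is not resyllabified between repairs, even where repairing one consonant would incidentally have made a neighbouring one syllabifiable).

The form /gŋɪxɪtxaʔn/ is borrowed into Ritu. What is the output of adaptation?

Substitution: /g/ → /ʒ/, giving /ʒŋɪxɪtxaʔn/.
The consonants /ʒ/, /n/ cannot be parsed into a legal (C)V(C) syllable (at most one coda consonant is licensed; onsets are limited to one consonant).
Deletion applies to /ʒ/, /n/.

ŋɪxɪtxaʔ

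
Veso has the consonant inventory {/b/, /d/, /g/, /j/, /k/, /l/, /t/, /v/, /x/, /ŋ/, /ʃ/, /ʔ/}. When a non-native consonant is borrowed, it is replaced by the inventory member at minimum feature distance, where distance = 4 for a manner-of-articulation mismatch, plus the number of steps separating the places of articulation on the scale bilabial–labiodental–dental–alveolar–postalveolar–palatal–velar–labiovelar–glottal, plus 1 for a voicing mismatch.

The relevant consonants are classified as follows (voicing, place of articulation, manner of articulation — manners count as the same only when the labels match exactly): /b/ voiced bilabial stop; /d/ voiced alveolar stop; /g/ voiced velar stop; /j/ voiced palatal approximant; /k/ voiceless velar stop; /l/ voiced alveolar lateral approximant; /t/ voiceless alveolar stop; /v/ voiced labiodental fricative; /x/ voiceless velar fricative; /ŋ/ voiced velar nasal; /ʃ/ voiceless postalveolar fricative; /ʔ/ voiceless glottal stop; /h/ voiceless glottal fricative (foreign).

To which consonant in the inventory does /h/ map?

x

/x/ is closest: same manner (fricative), place distance 2 (glottal→velar), same voicing; total 2. Next closest is /ʃ/ at distance 4.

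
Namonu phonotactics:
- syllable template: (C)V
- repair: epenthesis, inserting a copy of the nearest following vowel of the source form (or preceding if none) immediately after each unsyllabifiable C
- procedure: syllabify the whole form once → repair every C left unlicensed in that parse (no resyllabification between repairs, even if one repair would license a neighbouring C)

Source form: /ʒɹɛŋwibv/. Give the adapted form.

ʒɛɹɛŋiwibivi

Under (C)V, the unsyllabifiable consonants are /ʒ/, /ŋ/, /b/, /v/ (no codas are permitted; onsets are limited to one consonant).
Each unlicensed consonant becomes the onset of a new syllable: /ʒ/ → /ʒɛ/, /ŋ/ → /ŋi/, /b/ → /bi/, /v/ → /vi/.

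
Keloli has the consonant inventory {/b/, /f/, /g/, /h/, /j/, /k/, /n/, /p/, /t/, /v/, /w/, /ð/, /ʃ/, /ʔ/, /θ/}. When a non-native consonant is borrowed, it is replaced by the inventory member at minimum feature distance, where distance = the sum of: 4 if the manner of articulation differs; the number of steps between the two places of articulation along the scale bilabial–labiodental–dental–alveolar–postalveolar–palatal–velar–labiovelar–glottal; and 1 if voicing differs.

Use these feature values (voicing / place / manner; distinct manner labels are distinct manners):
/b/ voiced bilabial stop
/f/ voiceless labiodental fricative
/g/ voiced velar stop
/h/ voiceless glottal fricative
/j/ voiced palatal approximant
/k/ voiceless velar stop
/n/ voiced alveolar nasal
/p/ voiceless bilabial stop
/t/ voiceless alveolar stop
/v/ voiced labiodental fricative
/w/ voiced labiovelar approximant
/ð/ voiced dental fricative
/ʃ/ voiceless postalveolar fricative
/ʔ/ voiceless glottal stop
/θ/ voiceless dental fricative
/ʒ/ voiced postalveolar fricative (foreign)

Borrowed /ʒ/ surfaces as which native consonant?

/ʃ/ is closest: same manner (fricative), place distance 0 (postalveolar→postalveolar), voicing differs (+1); total 1. Next closest is /ð/ at distance 2.

ʃ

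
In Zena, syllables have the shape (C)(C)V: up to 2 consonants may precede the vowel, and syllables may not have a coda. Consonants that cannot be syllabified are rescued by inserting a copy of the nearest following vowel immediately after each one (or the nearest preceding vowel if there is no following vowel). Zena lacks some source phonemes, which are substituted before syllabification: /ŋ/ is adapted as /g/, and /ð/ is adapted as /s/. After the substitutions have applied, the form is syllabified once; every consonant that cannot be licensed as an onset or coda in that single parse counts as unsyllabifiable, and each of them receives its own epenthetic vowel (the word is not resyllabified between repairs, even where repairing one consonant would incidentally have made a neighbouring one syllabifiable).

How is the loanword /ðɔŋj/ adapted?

sɔgɔjɔ

Substitution: /ð/ → /s/, /ŋ/ → /g/, giving /sɔgj/.
Syllabifying with onset maximization leaves /g/, /j/ stranded (no codas are permitted; onsets may contain at most 2 consonants).
Epenthesis after each stranded consonant: /g/ → /gɔ/, /j/ → /jɔ/.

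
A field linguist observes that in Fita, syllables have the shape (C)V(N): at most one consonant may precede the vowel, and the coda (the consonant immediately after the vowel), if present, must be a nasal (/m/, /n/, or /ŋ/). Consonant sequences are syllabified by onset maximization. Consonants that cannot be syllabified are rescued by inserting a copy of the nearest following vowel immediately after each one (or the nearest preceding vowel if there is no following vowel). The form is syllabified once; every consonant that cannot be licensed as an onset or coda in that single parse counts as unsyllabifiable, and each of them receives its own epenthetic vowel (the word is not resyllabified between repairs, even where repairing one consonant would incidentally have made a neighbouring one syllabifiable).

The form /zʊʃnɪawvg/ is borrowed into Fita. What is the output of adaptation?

The consonants /ʃ/, /w/, /v/, /g/ cannot be parsed into a legal (C)V(N) syllable (only a nasal (/m/, /n/, or /ŋ/) is licensed in coda position; onsets are limited to one consonant).
Inserting the epenthetic vowel yields /ʃ/ → /ʃɪ/, /w/ → /wa/, /v/ → /va/, /g/ → /ga/.

zʊʃɪnɪawavaga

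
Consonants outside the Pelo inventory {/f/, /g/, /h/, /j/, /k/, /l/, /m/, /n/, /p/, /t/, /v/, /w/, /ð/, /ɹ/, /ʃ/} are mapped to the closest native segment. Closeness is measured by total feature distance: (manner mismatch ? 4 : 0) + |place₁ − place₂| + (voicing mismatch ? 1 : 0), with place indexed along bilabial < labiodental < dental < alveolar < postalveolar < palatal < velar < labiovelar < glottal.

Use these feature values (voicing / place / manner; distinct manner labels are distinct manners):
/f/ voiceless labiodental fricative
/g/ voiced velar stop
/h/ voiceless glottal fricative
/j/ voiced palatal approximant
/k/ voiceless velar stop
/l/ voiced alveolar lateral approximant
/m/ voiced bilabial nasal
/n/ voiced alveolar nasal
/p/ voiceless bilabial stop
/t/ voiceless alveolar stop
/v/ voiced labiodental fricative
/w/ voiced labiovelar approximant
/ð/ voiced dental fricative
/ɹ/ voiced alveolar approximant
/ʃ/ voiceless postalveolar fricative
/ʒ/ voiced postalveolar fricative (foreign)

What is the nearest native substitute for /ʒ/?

/ʃ/ is closest: same manner (fricative), place distance 0 (postalveolar→postalveolar), voicing differs (+1); total 1. Next closest is /ð/ at distance 2.

ʃ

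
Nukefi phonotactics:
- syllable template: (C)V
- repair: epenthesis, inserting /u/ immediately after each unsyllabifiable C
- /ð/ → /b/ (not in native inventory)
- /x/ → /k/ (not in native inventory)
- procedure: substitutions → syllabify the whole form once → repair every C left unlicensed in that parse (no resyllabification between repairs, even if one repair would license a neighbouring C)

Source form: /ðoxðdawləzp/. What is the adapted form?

Substitution: /ð/ → /b/, /x/ → /k/, giving /bokbdawləzp/.
Syllabifying with onset maximization leaves /k/, /b/, /w/, /z/, /p/ stranded (no codas are permitted; onsets are limited to one consonant).
Each unlicensed consonant becomes the onset of a new syllable: /k/ → /ku/, /b/ → /bu/, /w/ → /wu/, /z/ → /zu/, /p/ → /pu/.

bokubudawuləzupu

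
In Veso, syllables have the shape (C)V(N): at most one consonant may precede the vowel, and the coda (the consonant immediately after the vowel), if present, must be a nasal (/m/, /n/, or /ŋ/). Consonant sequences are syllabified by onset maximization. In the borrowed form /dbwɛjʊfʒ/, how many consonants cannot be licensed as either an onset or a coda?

The consonants /d/, /b/, /f/, /ʒ/ cannot be parsed into a legal (C)V(N) syllable (only a nasal (/m/, /n/, or /ŋ/) is licensed in coda position; onsets are limited to one consonant).

4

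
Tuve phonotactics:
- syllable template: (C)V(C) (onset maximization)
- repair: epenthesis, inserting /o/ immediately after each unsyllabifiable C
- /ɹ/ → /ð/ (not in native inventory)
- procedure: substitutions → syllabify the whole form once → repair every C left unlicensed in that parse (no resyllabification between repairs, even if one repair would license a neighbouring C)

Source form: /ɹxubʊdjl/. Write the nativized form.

ðoxubʊdjolo

Substitution: /ɹ/ → /ð/, giving /ðxubʊdjl/.
Under (C)V(C), the unsyllabifiable consonants are /ð/, /j/, /l/ (at most one coda consonant is licensed; onsets are limited to one consonant).
Epenthesis after each stranded consonant: /ð/ → /ðo/, /j/ → /jo/, /l/ → /lo/.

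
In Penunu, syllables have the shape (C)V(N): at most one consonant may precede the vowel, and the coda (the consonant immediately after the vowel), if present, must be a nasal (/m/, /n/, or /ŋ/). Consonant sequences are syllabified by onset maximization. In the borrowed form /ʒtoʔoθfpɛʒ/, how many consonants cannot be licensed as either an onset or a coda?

4

The consonants /ʒ/, /θ/, /f/, /ʒ/ cannot be parsed into a legal (C)V(N) syllable (only a nasal (/m/, /n/, or /ŋ/) is licensed in coda position; onsets are limited to one consonant).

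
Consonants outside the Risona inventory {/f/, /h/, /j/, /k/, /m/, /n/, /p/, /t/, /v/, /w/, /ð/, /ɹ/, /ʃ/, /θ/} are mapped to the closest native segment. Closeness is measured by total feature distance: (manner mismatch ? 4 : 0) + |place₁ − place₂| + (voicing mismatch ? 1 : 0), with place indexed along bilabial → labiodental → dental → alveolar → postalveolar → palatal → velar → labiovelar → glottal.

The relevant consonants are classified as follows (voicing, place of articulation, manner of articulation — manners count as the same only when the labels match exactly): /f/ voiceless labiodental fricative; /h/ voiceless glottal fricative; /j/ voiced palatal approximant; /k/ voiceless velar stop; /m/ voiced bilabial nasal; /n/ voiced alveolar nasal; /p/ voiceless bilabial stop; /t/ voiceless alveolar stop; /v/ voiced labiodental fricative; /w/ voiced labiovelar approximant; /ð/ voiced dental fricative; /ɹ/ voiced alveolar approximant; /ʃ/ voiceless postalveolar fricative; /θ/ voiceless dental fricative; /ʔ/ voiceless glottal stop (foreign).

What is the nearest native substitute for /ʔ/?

k

/k/ is closest: same manner (stop), place distance 2 (glottal→velar), same voicing; total 2. Next closest is /h/ at distance 4.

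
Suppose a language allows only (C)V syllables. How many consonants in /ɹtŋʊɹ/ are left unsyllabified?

3

Under (C)V, the unsyllabifiable consonants are /ɹ/, /t/, /ɹ/ (no codas are permitted; onsets are limited to one consonant).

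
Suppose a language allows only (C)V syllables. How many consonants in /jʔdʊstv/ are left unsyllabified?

Under (C)V, the unsyllabifiable consonants are /j/, /ʔ/, /s/, /t/, /v/ (no codas are permitted; onsets are limited to one consonant).

5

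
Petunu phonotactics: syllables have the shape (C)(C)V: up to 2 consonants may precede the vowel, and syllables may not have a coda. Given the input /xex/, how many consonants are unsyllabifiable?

1

Under (C)(C)V, the unsyllabifiable consonants are /x/ (no codas are permitted; onsets may contain at most 2 consonants).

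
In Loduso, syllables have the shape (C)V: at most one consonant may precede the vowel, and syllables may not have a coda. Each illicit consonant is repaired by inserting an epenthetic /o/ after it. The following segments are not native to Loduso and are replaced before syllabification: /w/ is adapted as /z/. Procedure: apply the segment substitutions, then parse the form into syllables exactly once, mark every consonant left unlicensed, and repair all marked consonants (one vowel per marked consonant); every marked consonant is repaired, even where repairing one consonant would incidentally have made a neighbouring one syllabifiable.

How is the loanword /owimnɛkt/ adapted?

Substitution: /w/ → /z/, giving /ozimnɛkt/.
The consonants /m/, /k/, /t/ cannot be parsed into a legal (C)V syllable (no codas are permitted; onsets are limited to one consonant).
Inserting the epenthetic vowel yields /m/ → /mo/, /k/ → /ko/, /t/ → /to/.

ozimonɛkoto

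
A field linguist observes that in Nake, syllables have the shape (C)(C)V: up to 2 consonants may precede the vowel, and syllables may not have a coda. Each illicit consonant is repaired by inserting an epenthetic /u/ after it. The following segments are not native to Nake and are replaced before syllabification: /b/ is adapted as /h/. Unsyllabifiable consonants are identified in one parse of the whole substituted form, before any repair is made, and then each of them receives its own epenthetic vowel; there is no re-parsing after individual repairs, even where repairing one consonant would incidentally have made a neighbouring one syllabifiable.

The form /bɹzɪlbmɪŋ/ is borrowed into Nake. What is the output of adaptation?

huɹzɪluhmɪŋu

Substitution: /b/ → /h/, giving /hɹzɪlhmɪŋ/.
Syllabifying with onset maximization leaves /h/, /l/, /ŋ/ stranded (no codas are permitted; onsets may contain at most 2 consonants).
Inserting the epenthetic vowel yields /h/ → /hu/, /l/ → /lu/, /ŋ/ → /ŋu/.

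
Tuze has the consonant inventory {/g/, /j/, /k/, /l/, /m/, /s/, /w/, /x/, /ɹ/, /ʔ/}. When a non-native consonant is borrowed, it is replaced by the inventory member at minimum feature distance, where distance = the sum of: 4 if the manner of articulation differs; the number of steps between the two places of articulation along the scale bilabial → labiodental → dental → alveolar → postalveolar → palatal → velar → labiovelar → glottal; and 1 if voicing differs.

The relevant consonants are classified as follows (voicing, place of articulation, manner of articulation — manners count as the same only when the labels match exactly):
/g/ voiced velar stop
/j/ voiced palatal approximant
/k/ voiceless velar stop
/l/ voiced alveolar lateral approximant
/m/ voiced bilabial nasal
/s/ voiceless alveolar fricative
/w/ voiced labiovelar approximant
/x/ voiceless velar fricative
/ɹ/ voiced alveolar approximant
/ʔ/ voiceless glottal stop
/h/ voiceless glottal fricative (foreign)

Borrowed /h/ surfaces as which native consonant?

/x/ is closest: same manner (fricative), place distance 2 (glottal→velar), same voicing; total 2. Next closest is /ʔ/ at distance 4.

x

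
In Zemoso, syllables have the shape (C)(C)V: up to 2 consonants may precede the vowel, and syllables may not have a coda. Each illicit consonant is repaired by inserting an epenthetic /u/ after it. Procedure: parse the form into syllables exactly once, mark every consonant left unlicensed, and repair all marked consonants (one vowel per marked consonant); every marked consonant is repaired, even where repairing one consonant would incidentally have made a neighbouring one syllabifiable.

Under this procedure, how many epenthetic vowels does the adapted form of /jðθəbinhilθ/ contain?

The unsyllabifiable consonants are /j/, /l/, /θ/; each receives one epenthetic vowel.

3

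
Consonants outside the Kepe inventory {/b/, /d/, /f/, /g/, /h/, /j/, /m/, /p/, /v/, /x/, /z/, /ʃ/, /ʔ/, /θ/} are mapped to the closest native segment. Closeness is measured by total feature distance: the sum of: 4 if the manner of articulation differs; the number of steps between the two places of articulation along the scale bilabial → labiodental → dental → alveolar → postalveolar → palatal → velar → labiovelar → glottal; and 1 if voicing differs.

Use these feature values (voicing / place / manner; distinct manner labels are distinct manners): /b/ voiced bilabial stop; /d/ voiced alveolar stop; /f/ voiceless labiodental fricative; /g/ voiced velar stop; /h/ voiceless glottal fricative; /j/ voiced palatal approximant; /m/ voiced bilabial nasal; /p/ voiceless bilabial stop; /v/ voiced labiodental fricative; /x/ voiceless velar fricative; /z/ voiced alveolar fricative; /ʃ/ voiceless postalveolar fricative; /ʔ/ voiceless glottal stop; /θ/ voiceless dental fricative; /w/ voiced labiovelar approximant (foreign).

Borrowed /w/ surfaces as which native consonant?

j

/j/ is closest: same manner (approximant), place distance 2 (labiovelar→palatal), same voicing; total 2. Next closest is /g/ at distance 5.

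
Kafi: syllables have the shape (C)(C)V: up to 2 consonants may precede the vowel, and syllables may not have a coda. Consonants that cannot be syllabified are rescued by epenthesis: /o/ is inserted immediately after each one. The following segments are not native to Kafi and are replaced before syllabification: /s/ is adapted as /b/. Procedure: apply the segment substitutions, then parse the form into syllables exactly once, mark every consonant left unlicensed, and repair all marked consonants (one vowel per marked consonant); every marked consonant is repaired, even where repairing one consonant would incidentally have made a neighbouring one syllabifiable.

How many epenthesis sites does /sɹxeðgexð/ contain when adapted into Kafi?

After substitution the input is /bɹxeðgexð/.
The unsyllabifiable consonants are /b/, /x/, /ð/; each receives one epenthetic vowel.

3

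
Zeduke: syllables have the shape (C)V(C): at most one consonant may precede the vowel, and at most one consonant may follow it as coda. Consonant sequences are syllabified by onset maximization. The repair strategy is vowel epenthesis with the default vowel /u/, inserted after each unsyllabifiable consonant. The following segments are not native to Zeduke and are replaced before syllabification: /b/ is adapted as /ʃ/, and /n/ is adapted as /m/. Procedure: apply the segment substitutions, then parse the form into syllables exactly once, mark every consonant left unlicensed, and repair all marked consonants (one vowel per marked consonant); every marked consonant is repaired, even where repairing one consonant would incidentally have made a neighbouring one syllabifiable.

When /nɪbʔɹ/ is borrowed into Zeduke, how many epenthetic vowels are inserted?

After substitution the input is /mɪʃʔɹ/.
The unsyllabifiable consonants are /ʔ/, /ɹ/; each receives one epenthetic vowel.

2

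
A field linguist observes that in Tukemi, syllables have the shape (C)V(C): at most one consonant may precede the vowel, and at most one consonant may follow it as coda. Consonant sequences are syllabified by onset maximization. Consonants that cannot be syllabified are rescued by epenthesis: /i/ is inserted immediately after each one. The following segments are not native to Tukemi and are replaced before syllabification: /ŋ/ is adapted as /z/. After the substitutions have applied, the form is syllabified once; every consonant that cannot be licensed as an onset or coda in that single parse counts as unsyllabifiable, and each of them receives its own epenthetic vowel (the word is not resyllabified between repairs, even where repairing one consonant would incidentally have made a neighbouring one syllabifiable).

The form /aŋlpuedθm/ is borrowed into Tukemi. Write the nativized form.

azlipuedθimi

Substitution: /ŋ/ → /z/, giving /azlpuedθm/.
Syllabifying with onset maximization leaves /l/, /θ/, /m/ stranded (at most one coda consonant is licensed; onsets are limited to one consonant).
Each unlicensed consonant becomes the onset of a new syllable: /l/ → /li/, /θ/ → /θi/, /m/ → /mi/.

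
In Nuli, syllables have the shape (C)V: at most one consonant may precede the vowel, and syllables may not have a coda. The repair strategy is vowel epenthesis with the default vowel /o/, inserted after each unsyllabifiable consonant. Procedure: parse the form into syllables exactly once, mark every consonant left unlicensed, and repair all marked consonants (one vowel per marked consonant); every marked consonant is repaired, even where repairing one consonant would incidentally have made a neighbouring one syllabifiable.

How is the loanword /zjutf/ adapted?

The consonants /z/, /t/, /f/ cannot be parsed into a legal (C)V syllable (no codas are permitted; onsets are limited to one consonant).
Epenthesis after each stranded consonant: /z/ → /zo/, /t/ → /to/, /f/ → /fo/.

zojutofo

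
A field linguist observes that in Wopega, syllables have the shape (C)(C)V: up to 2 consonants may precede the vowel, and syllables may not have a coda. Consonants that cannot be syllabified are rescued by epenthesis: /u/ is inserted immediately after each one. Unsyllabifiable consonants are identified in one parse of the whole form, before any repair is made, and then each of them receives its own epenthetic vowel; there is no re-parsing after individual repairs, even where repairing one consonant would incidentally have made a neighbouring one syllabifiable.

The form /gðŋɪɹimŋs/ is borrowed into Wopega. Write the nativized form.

Under (C)(C)V, the unsyllabifiable consonants are /g/, /m/, /ŋ/, /s/ (no codas are permitted; onsets may contain at most 2 consonants).
Epenthesis after each stranded consonant: /g/ → /gu/, /m/ → /mu/, /ŋ/ → /ŋu/, /s/ → /su/.

guðŋɪɹimuŋusu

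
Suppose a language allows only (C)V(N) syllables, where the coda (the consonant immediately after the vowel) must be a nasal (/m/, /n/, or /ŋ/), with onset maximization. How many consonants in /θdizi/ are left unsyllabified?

Under (C)V(N), the unsyllabifiable consonants are /θ/ (only a nasal (/m/, /n/, or /ŋ/) is licensed in coda position; onsets are limited to one consonant).

1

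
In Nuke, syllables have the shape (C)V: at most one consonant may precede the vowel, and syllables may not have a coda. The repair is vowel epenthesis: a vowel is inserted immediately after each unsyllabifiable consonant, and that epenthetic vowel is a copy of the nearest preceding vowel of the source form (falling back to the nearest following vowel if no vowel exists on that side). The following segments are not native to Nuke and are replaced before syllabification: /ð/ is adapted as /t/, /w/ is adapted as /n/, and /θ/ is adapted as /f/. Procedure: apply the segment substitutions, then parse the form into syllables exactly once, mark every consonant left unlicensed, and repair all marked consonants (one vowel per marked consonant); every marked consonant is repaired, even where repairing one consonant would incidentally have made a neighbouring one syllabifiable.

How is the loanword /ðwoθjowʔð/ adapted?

tonofojonoʔoto

Substitution: /ð/ → /t/, /w/ → /n/, /θ/ → /f/, giving /tnofjonʔt/.
The consonants /t/, /f/, /n/, /ʔ/, /t/ cannot be parsed into a legal (C)V syllable (no codas are permitted; onsets are limited to one consonant).
Inserting the epenthetic vowel yields /t/ → /to/, /f/ → /fo/, /n/ → /no/, /ʔ/ → /ʔo/, /t/ → /to/.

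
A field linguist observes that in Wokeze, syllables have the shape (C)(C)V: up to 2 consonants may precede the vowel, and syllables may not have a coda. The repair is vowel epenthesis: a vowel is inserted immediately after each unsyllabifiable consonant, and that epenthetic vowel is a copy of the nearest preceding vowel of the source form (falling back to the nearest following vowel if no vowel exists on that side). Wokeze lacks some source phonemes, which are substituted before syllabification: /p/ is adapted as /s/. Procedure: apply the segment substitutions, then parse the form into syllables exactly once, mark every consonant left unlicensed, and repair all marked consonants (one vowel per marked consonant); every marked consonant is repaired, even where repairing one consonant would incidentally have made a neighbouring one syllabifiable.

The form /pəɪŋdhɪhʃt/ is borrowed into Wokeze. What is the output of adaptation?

Substitution: /p/ → /s/, giving /səɪŋdhɪhʃt/.
Syllabifying with onset maximization leaves /ŋ/, /h/, /ʃ/, /t/ stranded (no codas are permitted; onsets may contain at most 2 consonants).
Epenthesis after each stranded consonant: /ŋ/ → /ŋɪ/, /h/ → /hɪ/, /ʃ/ → /ʃɪ/, /t/ → /tɪ/.

səɪŋɪdhɪhɪʃɪtɪ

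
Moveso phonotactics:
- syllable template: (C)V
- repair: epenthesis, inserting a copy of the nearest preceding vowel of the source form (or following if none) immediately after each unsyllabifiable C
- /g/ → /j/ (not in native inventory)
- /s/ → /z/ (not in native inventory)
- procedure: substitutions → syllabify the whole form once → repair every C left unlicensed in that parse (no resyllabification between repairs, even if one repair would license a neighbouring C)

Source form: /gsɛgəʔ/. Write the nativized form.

jɛzɛjəʔə

Substitution: /g/ → /j/, /s/ → /z/, giving /jzɛjəʔ/.
Under (C)V, the unsyllabifiable consonants are /j/, /ʔ/ (no codas are permitted; onsets are limited to one consonant).
Inserting the epenthetic vowel yields /j/ → /jɛ/, /ʔ/ → /ʔə/.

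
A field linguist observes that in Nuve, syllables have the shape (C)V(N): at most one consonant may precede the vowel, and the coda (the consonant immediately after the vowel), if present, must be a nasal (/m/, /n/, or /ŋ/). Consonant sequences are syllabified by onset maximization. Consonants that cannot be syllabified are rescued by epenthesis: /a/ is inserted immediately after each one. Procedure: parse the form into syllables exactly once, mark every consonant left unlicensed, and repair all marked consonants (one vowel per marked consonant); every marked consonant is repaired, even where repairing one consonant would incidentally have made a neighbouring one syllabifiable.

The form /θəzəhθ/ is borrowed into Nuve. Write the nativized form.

θəzəhaθa

Under (C)V(N), the unsyllabifiable consonants are /h/, /θ/ (only a nasal (/m/, /n/, or /ŋ/) is licensed in coda position; onsets are limited to one consonant).
Epenthesis after each stranded consonant: /h/ → /ha/, /θ/ → /θa/.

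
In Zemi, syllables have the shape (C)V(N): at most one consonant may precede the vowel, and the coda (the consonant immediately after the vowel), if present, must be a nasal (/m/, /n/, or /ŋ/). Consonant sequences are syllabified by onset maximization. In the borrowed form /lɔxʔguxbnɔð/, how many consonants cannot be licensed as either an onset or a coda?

5

The consonants /x/, /ʔ/, /x/, /b/, /ð/ cannot be parsed into a legal (C)V(N) syllable (only a nasal (/m/, /n/, or /ŋ/) is licensed in coda position; onsets are limited to one consonant).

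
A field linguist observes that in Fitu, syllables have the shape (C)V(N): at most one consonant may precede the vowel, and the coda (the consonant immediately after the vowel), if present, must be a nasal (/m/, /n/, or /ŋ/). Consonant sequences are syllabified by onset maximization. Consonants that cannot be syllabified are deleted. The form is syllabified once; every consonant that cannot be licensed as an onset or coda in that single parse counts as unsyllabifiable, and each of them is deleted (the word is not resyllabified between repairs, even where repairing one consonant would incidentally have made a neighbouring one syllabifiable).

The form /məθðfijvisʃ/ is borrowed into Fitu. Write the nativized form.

məfivi

Under (C)V(N), the unsyllabifiable consonants are /θ/, /ð/, /j/, /s/, /ʃ/ (only a nasal (/m/, /n/, or /ŋ/) is licensed in coda position; onsets are limited to one consonant).
Deleting the stranded consonants removes /θ/, /ð/, /j/, /s/, /ʃ/.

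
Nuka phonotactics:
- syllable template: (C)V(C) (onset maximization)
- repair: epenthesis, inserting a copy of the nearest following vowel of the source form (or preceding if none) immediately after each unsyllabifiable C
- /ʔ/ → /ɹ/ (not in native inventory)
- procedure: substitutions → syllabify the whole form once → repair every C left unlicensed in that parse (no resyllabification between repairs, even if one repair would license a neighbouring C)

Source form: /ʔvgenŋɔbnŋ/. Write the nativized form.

Substitution: /ʔ/ → /ɹ/, giving /ɹvgenŋɔbnŋ/.
The consonants /ɹ/, /v/, /n/, /ŋ/ cannot be parsed into a legal (C)V(C) syllable (at most one coda consonant is licensed; onsets are limited to one consonant).
Each unlicensed consonant becomes the onset of a new syllable: /ɹ/ → /ɹe/, /v/ → /ve/, /n/ → /nɔ/, /ŋ/ → /ŋɔ/.

ɹevegenŋɔbnɔŋɔ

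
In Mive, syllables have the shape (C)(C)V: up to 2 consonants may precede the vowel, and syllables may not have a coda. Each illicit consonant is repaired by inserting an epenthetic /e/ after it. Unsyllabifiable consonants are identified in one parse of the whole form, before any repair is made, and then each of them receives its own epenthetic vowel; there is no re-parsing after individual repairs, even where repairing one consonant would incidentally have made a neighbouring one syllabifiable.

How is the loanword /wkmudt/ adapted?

Syllabifying with onset maximization leaves /w/, /d/, /t/ stranded (no codas are permitted; onsets may contain at most 2 consonants).
Each unlicensed consonant becomes the onset of a new syllable: /w/ → /we/, /d/ → /de/, /t/ → /te/.

wekmudete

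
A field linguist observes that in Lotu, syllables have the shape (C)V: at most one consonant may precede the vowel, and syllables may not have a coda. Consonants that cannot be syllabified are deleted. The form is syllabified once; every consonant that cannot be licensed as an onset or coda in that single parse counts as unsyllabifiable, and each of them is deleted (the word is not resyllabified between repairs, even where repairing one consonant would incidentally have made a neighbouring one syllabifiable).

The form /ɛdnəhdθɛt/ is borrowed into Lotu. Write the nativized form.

The consonants /d/, /h/, /d/, /t/ cannot be parsed into a legal (C)V syllable (no codas are permitted; onsets are limited to one consonant).
Deletion applies to /d/, /h/, /d/, /t/.

ɛnəθɛ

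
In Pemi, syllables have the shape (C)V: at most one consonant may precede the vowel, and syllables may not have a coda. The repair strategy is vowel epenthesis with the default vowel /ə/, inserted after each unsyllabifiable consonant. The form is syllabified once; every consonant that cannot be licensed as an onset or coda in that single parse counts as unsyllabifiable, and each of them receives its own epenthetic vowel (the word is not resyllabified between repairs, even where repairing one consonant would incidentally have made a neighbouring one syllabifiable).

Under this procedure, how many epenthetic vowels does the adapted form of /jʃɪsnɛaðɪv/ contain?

The unsyllabifiable consonants are /j/, /s/, /v/; each receives one epenthetic vowel.

3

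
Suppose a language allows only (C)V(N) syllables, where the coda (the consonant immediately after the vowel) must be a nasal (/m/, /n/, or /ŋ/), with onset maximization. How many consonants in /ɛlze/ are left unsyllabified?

1

Under (C)V(N), the unsyllabifiable consonants are /l/ (only a nasal (/m/, /n/, or /ŋ/) is licensed in coda position; onsets are limited to one consonant).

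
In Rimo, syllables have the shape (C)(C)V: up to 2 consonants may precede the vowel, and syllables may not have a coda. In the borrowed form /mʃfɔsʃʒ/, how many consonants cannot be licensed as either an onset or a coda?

4

Syllabifying with onset maximization leaves /m/, /s/, /ʃ/, /ʒ/ stranded (no codas are permitted; onsets may contain at most 2 consonants).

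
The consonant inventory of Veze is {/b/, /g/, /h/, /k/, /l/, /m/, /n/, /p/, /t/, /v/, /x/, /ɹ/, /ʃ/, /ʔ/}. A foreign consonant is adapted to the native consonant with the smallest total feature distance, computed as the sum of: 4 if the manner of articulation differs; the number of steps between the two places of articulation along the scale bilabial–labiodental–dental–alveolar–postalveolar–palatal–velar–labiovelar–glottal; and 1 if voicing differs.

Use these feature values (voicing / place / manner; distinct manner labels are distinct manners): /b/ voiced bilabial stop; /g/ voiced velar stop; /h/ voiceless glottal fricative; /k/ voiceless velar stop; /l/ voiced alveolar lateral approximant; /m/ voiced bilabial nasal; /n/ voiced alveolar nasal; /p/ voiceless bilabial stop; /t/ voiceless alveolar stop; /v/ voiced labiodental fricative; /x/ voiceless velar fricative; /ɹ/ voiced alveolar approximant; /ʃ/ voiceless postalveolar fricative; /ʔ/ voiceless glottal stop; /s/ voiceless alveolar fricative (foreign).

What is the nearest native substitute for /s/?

/ʃ/ is closest: same manner (fricative), place distance 1 (alveolar→postalveolar), same voicing; total 1. Next closest is /v/ at distance 3.

ʃ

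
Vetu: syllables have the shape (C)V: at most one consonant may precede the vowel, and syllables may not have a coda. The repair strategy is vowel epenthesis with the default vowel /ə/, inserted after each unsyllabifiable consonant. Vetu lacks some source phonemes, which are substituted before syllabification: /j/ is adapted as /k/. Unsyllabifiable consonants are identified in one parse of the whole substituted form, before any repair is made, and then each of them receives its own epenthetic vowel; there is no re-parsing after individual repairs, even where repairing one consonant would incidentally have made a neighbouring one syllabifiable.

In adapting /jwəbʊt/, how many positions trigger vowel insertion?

2

After substitution the input is /kwəbʊt/.
The unsyllabifiable consonants are /k/, /t/; each receives one epenthetic vowel.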